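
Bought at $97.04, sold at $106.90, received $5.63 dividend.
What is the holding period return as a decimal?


Formula: HPR = (P1 - P0 + D) / P0
Gain: $106.90 - $97.04 + $5.63 = $15.49
HPR = $15.49 / $97.04 = 0.1596

0.1596


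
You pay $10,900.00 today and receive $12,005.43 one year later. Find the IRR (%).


Formula: IRR = C1/C0 - 1
Substituting: IRR = $12,005.43 / $10,900.00 - 1
Ratio: 1.101416 - 1 = 0.101416
IRR = 10.1416%

10.1416%


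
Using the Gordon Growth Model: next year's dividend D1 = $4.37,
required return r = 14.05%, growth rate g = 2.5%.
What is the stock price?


Formula: P = D1 / (r - g)
Spread: r - g = 0.1405 - 0.025 = 0.1155
Substituting: P = $4.37 / 0.1155
P = $37.84

$37.84


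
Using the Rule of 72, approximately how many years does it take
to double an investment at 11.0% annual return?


Formula: Years ≈ 72 / r
Substituting: Years ≈ 72 / 11.0
Years ≈ 6.5

6.5 years


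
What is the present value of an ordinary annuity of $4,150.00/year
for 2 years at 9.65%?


Formula: PV = PMT * (1 - (1+r)^(-n)) / r
Discount factor: (1 + 0.0965)^(-2) = 0.831731
Bracket: 1 - 0.831731 = 0.168269
PV = $4,150.00 * 0.168269 / 0.0965 = $7,236.45

$7,236.45


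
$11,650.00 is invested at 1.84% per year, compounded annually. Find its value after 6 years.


Formula: FV = P * (1 + r)^n
Substituting: FV = $11,650.00 * (1 + 0.0184)^6
Growth factor: (1.0184)^6 = 1.115605
FV = $11,650.00 * 1.115605 = $12,996.80

$12,996.80


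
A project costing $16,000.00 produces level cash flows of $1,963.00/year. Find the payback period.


Formula: Payback = investment / annual cash flow
Substituting: Payback = $16,000.00 / $1,963.00
Payback = 8.1508 years

8.1508 years


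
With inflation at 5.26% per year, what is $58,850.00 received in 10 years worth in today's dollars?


Formula: Real value = nominal / (1 + inflation)^years
Price level: (1 + 0.0526)^10 = 1.669682
Real value = $58,850.00 / 1.669682 = $35,246.24

$35,246.24


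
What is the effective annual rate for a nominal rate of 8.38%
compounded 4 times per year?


Formula: EAR = (1 + r/m)^m - 1
Period rate: r/m = 0.0838 / 4 = 0.02095
Compounding: (1 + 0.02095)^4 = 1.08647
EAR = 1.08647 - 1 = 0.08647

0.08647


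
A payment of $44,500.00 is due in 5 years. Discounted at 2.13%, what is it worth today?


Formula: PV = FV / (1 + r)^n
Substituting: PV = $44,500.00 / (1 + 0.0213)^5
Discount factor: (1.0213)^5 = 1.111135
PV = $44,500.00 / 1.111135 = $40,049.15

$40,049.15


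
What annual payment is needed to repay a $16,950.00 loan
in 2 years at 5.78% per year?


Formula: PMT = PV * r / (1 - (1+r)^(-n))
Denominator: 1 - (1 + 0.0578)^(-2) = 0.106298
Numerator: $16,950.00 * 0.0578 = 979.71
PMT = 979.71 / 0.106298 = $9,216.66

$9,216.66


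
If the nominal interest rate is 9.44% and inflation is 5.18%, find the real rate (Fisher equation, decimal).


Formula: (1 + r_real) = (1 + r_nom) / (1 + inflation)
Substituting: (1 + r_real) = 1.0944 / 1.0518
(1 + r_real) = 1.040502
r_real = 1.040502 - 1 = 0.040502

0.040502


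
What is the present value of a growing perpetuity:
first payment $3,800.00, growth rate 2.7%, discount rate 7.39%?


Formula: PV = C / (r - g)
Spread: r - g = 0.0739 - 0.027 = 0.0469
Substituting: PV = $3,800.00 / 0.0469
PV = $81,023.45

$81,023.45


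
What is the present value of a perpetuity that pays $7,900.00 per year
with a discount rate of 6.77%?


Formula: PV = C / r
Substituting: PV = $7,900.00 / 0.0677
PV = $116,691.29

$116,691.29


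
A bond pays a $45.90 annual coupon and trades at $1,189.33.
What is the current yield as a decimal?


Formula: Current yield = annual coupon / price
Substituting: CY = $45.90 / $1,189.33
CY = 0.038593

0.038593


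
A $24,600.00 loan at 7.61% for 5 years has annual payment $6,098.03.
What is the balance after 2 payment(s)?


Formula: Balance = PV*(1+r)^k - PMT*((1+r)^k - 1)/r
Growth: (1 + 0.0761)^2 = 1.157991
Accumulated factor: ((1+r)^k - 1)/r = 2.0761
Balance = $24,600.00 * 1.157991 - $6,098.03 * 2.0761
Balance = $15,826.46

$15,826.46


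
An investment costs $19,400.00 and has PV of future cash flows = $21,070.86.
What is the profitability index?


Formula: PI = PV(cash flows) / initial investment
Substituting: PI = $21,070.86 / $19,400.00
PI = 1.0861

1.0861


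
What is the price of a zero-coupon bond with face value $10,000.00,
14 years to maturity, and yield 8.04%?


Formula: Price = FV / (1 + r)^n
Substituting: Price = $10,000.00 / (1 + 0.0804)^14
Discount factor: (1.0804)^14 = 2.95246
Price = $10,000.00 / 2.95246 = $3,387.01

$3,387.01


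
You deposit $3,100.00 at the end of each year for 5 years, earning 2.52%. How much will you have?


Formula: FV = PMT * ((1+r)^n - 1) / r
Growth factor: (1 + 0.0252)^5 = 1.132512
Numerator: 1.132512 - 1 = 0.132512
FV = $3,100.00 * 0.132512 / 0.0252 = $16,301.14

$16,301.14


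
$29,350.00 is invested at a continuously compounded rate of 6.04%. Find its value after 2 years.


Formula: FV = P * e^(r*t)
Exponent: r*t = 0.0604 * 2 = 0.1208
e^(0.1208) = 1.128399
FV = $29,350.00 * 1.128399 = $33,118.52

$33,118.52


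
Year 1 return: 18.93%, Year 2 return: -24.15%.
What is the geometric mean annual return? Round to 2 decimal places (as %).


Formula: Geometric mean = ((1+r1)*(1+r2))^(1/2) - 1
Product: (1 + 0.1893) * (1 + -0.2415) = 1.1893 * 0.7585 = 0.902084
Square root: 0.902084^0.5 = 0.949781
Geometric mean = 0.949781 - 1 = -0.050219
As percentage: -5.02%

-5.02%


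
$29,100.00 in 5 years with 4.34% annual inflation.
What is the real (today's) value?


Formula: Real value = nominal / (1 + inflation)^years
Price level: (1 + 0.0434)^5 = 1.236671
Real value = $29,100.00 / 1.236671 = $23,530.92

$23,530.92


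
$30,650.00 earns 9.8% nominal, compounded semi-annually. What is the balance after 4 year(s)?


Formula: FV = P * (1 + r/m)^(m*t)
Period rate: r/m = 0.098 / 2 = 0.049
Total periods: m*t = 2 * 4 = 8
Growth factor: (1 + 0.049)^8 = 1.466236
FV = $30,650.00 * 1.466236 = $44,940.14

$44,940.14


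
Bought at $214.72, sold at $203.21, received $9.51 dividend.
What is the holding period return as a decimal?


Formula: HPR = (P1 - P0 + D) / P0
Gain: $203.21 - $214.72 + $9.51 = -$2.00
HPR = -$2.00 / $214.72 = -0.0093

-0.0093


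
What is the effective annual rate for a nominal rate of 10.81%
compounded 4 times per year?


Formula: EAR = (1 + r/m)^m - 1
Period rate: r/m = 0.1081 / 4 = 0.027025
Compounding: (1 + 0.027025)^4 = 1.112562
EAR = 1.112562 - 1 = 0.112562

0.112562


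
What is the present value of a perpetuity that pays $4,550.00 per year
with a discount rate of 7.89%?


Formula: PV = C / r
Substituting: PV = $4,550.00 / 0.0789
PV = $57,667.93

$57,667.93


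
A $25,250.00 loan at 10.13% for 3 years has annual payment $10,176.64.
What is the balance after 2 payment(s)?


Formula: Balance = PV*(1+r)^k - PMT*((1+r)^k - 1)/r
Growth: (1 + 0.1013)^2 = 1.212862
Accumulated factor: ((1+r)^k - 1)/r = 2.1013
Balance = $25,250.00 * 1.212862 - $10,176.64 * 2.1013
Balance = $9,240.58

$9,240.58


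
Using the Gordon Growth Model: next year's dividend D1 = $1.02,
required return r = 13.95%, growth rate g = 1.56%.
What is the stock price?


Formula: P = D1 / (r - g)
Spread: r - g = 0.1395 - 0.0156 = 0.1239
Substituting: P = $1.02 / 0.1239
P = $8.23

$8.23


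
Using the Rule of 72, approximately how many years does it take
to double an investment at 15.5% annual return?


Formula: Years ≈ 72 / r
Substituting: Years ≈ 72 / 15.5
Years ≈ 4.6

4.6 years


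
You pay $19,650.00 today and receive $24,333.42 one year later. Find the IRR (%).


Formula: IRR = C1/C0 - 1
Substituting: IRR = $24,333.42 / $19,650.00 - 1
Ratio: 1.238342 - 1 = 0.238342
IRR = 23.8342%

23.8342%


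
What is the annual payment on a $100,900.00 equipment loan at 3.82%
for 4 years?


Formula: PMT = PV * r / (1 - (1+r)^(-n))
Denominator: 1 - (1 + 0.0382)^(-4) = 0.139252
Numerator: $100,900.00 * 0.0382 = 3854.38
PMT = 3854.38 / 0.139252 = $27,679.12

$27,679.12


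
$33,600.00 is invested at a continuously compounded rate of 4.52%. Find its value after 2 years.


Formula: FV = P * e^(r*t)
Exponent: r*t = 0.0452 * 2 = 0.0904
e^(0.0904) = 1.094612
FV = $33,600.00 * 1.094612 = $36,778.96

$36,778.96


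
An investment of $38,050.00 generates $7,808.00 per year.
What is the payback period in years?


Formula: Payback = investment / annual cash flow
Substituting: Payback = $38,050.00 / $7,808.00
Payback = 4.8732 years

4.8732 years


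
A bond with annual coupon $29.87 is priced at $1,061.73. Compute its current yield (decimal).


Formula: Current yield = annual coupon / price
Substituting: CY = $29.87 / $1,061.73
CY = 0.028133

0.028133


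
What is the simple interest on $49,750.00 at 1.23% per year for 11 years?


Formula: I = P * r * t
Substituting: I = $49,750.00 * 0.0123 * 11
Step: I = $49,750.00 * 0.1353
I = $6,731.18

$6,731.18


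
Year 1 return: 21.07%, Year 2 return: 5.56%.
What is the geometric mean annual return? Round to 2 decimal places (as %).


Formula: Geometric mean = ((1+r1)*(1+r2))^(1/2) - 1
Product: (1 + 0.2107) * (1 + 0.0556) = 1.2107 * 1.0556 = 1.278015
Square root: 1.278015^0.5 = 1.130493
Geometric mean = 1.130493 - 1 = 0.130493
As percentage: 13.05%

13.05%


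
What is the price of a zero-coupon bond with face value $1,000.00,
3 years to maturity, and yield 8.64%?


Formula: Price = FV / (1 + r)^n
Substituting: Price = $1,000.00 / (1 + 0.0864)^3
Discount factor: (1.0864)^3 = 1.28224
Price = $1,000.00 / 1.28224 = $779.89

$779.89


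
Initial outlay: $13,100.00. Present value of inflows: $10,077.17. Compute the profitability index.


Formula: PI = PV(cash flows) / initial investment
Substituting: PI = $10,077.17 / $13,100.00
PI = 0.7692

0.7692


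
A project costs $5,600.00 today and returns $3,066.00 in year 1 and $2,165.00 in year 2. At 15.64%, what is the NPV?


Formula: NPV = C0 + C1/(1+r) + C2/(1+r)^2
Discount C1: $3,066.00 / (1 + 0.1564) = $2,651.33
Discount C2: $2,165.00 / (1 + 0.1564)^2 = $1,618.98
NPV = -$5,600.00 + $2,651.33 + $1,618.98 = -$1,329.69

-$1,329.69


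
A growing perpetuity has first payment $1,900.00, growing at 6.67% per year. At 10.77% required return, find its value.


Formula: PV = C / (r - g)
Spread: r - g = 0.1077 - 0.0667 = 0.041
Substituting: PV = $1,900.00 / 0.041
PV = $46,341.46

$46,341.46


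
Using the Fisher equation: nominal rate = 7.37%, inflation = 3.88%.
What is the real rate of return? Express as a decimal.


Formula: (1 + r_real) = (1 + r_nom) / (1 + inflation)
Substituting: (1 + r_real) = 1.0737 / 1.0388
(1 + r_real) = 1.033596
r_real = 1.033596 - 1 = 0.033596

0.033596


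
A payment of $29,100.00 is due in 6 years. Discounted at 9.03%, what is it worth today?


Formula: PV = FV / (1 + r)^n
Substituting: PV = $29,100.00 / (1 + 0.0903)^6
Discount factor: (1.0903)^6 = 1.679872
PV = $29,100.00 / 1.679872 = $17,322.75

$17,322.75


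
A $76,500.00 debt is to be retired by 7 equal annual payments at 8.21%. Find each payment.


Formula: PMT = PV * r / (1 - (1+r)^(-n))
Denominator: 1 - (1 + 0.0821)^(-7) = 0.42439
Numerator: $76,500.00 * 0.0821 = 6280.65
PMT = 6280.65 / 0.42439 = $14,799.24

$14,799.24


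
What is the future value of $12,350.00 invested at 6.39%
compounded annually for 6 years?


Formula: FV = P * (1 + r)^n
Substituting: FV = $12,350.00 * (1 + 0.0639)^6
Growth factor: (1.0639)^6 = 1.450123
FV = $12,350.00 * 1.450123 = $17,909.02

$17,909.02


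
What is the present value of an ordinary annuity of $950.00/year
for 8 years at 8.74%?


Formula: PV = PMT * (1 - (1+r)^(-n)) / r
Discount factor: (1 + 0.0874)^(-8) = 0.511547
Bracket: 1 - 0.511547 = 0.488453
PV = $950.00 * 0.488453 / 0.0874 = $5,309.27

$5,309.27


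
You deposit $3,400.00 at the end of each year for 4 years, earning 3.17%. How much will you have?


Formula: FV = PMT * ((1+r)^n - 1) / r
Growth factor: (1 + 0.0317)^4 = 1.132958
Numerator: 1.132958 - 1 = 0.132958
FV = $3,400.00 * 0.132958 / 0.0317 = $14,260.45

$14,260.45


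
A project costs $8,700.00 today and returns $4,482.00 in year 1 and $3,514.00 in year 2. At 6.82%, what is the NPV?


Formula: NPV = C0 + C1/(1+r) + C2/(1+r)^2
Discount C1: $4,482.00 / (1 + 0.0682) = $4,195.84
Discount C2: $3,514.00 / (1 + 0.0682)^2 = $3,079.62
NPV = -$8,700.00 + $4,195.84 + $3,079.62 = -$1,424.54

-$1,424.54


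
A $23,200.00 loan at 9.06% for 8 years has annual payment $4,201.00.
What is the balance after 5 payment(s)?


Formula: Balance = PV*(1+r)^k - PMT*((1+r)^k - 1)/r
Growth: (1 + 0.0906)^5 = 1.542863
Accumulated factor: ((1+r)^k - 1)/r = 5.991869
Balance = $23,200.00 * 1.542863 - $4,201.00 * 5.991869
Balance = $10,622.59

$10,622.59


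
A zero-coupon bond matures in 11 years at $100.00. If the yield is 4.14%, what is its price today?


Formula: Price = FV / (1 + r)^n
Substituting: Price = $100.00 / (1 + 0.0414)^11
Discount factor: (1.0414)^11 = 1.562404
Price = $100.00 / 1.562404 = $64.00

$64.00


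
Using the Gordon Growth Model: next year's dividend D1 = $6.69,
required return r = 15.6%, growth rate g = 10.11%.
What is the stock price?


Formula: P = D1 / (r - g)
Spread: r - g = 0.156 - 0.1011 = 0.0549
Substituting: P = $6.69 / 0.0549
P = $121.86

$121.86


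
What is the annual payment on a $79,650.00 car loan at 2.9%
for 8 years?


Formula: PMT = PV * r / (1 - (1+r)^(-n))
Denominator: 1 - (1 + 0.029)^(-8) = 0.204433
Numerator: $79,650.00 * 0.029 = 2309.85
PMT = 2309.85 / 0.204433 = $11,298.84

$11,298.84


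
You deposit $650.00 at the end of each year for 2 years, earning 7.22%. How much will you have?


Formula: FV = PMT * ((1+r)^n - 1) / r
Growth factor: (1 + 0.0722)^2 = 1.149613
Numerator: 1.149613 - 1 = 0.149613
FV = $650.00 * 0.149613 / 0.0722 = $1,346.93

$1,346.93


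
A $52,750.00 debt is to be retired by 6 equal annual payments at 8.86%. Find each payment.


Formula: PMT = PV * r / (1 - (1+r)^(-n))
Denominator: 1 - (1 + 0.0886)^(-6) = 0.399117
Numerator: $52,750.00 * 0.0886 = 4673.65
PMT = 4673.65 / 0.399117 = $11,709.98

$11,709.98


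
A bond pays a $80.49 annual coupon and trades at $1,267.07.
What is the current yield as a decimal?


Formula: Current yield = annual coupon / price
Substituting: CY = $80.49 / $1,267.07
CY = 0.063525

0.063525


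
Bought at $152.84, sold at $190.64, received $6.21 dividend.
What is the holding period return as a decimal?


Formula: HPR = (P1 - P0 + D) / P0
Gain: $190.64 - $152.84 + $6.21 = $44.01
HPR = $44.01 / $152.84 = 0.2879

0.2879


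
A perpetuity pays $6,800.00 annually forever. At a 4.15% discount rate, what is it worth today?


Formula: PV = C / r
Substituting: PV = $6,800.00 / 0.0415
PV = $163,855.42

$163,855.42


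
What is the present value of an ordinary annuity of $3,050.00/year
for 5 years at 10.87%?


Formula: PV = PMT * (1 - (1+r)^(-n)) / r
Discount factor: (1 + 0.1087)^(-5) = 0.596939
Bracket: 1 - 0.596939 = 0.403061
PV = $3,050.00 * 0.403061 / 0.1087 = $11,309.45

$11,309.45


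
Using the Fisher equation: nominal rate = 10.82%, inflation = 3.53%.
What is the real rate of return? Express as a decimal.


Formula: (1 + r_real) = (1 + r_nom) / (1 + inflation)
Substituting: (1 + r_real) = 1.1082 / 1.0353
(1 + r_real) = 1.070414
r_real = 1.070414 - 1 = 0.070414

0.070414


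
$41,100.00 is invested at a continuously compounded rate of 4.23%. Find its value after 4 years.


Formula: FV = P * e^(r*t)
Exponent: r*t = 0.0423 * 4 = 0.1692
e^(0.1692) = 1.184357
FV = $41,100.00 * 1.184357 = $48,677.07

$48,677.07


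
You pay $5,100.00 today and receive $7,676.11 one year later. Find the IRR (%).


Formula: IRR = C1/C0 - 1
Substituting: IRR = $7,676.11 / $5,100.00 - 1
Ratio: 1.50512 - 1 = 0.50512
IRR = 50.512%

50.512%


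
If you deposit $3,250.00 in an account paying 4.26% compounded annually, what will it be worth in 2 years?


Formula: FV = P * (1 + r)^n
Substituting: FV = $3,250.00 * (1 + 0.0426)^2
Growth factor: (1.0426)^2 = 1.087015
FV = $3,250.00 * 1.087015 = $3,532.80

$3,532.80


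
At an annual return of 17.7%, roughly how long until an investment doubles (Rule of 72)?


Formula: Years ≈ 72 / r
Substituting: Years ≈ 72 / 17.7
Years ≈ 4.1

4.1 years


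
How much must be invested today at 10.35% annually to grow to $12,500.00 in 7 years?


Formula: PV = FV / (1 + r)^n
Substituting: PV = $12,500.00 / (1 + 0.1035)^7
Discount factor: (1.1035)^7 = 1.992537
PV = $12,500.00 / 1.992537 = $6,273.41

$6,273.41


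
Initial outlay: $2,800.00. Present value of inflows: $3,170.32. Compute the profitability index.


Formula: PI = PV(cash flows) / initial investment
Substituting: PI = $3,170.32 / $2,800.00
PI = 1.1323

1.1323


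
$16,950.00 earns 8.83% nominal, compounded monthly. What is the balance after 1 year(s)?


Formula: FV = P * (1 + r/m)^(m*t)
Period rate: r/m = 0.0883 / 12 = 0.007358
Total periods: m*t = 12 * 1 = 12
Growth factor: (1 + 0.007358)^12 = 1.091963
FV = $16,950.00 * 1.091963 = $18,508.77

$18,508.77


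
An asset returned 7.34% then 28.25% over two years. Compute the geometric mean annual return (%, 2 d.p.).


Formula: Geometric mean = ((1+r1)*(1+r2))^(1/2) - 1
Product: (1 + 0.0734) * (1 + 0.2825) = 1.0734 * 1.2825 = 1.376635
Square root: 1.376635^0.5 = 1.173301
Geometric mean = 1.173301 - 1 = 0.173301
As percentage: 17.33%

17.33%


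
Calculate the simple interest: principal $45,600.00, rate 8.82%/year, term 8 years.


Formula: I = P * r * t
Substituting: I = $45,600.00 * 0.0882 * 8
Step: I = $45,600.00 * 0.7056
I = $32,175.36

$32,175.36


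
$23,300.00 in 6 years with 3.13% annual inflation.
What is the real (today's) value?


Formula: Real value = nominal / (1 + inflation)^years
Price level: (1 + 0.0313)^6 = 1.203123
Real value = $23,300.00 / 1.203123 = $19,366.26

$19,366.26


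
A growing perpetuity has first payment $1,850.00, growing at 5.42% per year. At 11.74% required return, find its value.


Formula: PV = C / (r - g)
Spread: r - g = 0.1174 - 0.0542 = 0.0632
Substituting: PV = $1,850.00 / 0.0632
PV = $29,272.15

$29,272.15


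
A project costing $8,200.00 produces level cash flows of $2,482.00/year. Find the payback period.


Formula: Payback = investment / annual cash flow
Substituting: Payback = $8,200.00 / $2,482.00
Payback = 3.3038 years

3.3038 years


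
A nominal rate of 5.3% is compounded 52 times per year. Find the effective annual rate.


Formula: EAR = (1 + r/m)^m - 1
Period rate: r/m = 0.053 / 52 = 0.001019
Compounding: (1 + 0.001019)^52 = 1.054401
EAR = 1.054401 - 1 = 0.054401

0.054401


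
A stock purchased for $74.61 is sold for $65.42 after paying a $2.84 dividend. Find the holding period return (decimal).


Formula: HPR = (P1 - P0 + D) / P0
Gain: $65.42 - $74.61 + $2.84 = -$6.35
HPR = -$6.35 / $74.61 = -0.0851

-0.0851


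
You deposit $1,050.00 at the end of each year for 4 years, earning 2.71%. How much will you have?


Formula: FV = PMT * ((1+r)^n - 1) / r
Growth factor: (1 + 0.0271)^4 = 1.112887
Numerator: 1.112887 - 1 = 0.112887
FV = $1,050.00 * 0.112887 / 0.0271 = $4,373.84

$4,373.84


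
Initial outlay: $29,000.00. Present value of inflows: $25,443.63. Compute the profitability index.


Formula: PI = PV(cash flows) / initial investment
Substituting: PI = $25,443.63 / $29,000.00
PI = 0.8774

0.8774


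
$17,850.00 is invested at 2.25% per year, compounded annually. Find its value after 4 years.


Formula: FV = P * (1 + r)^n
Substituting: FV = $17,850.00 * (1 + 0.0225)^4
Growth factor: (1.0225)^4 = 1.093083
FV = $17,850.00 * 1.093083 = $19,511.54

$19,511.54


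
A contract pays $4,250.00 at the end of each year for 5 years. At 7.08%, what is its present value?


Formula: PV = PMT * (1 - (1+r)^(-n)) / r
Discount factor: (1 + 0.0708)^(-5) = 0.710327
Bracket: 1 - 0.710327 = 0.289673
PV = $4,250.00 * 0.289673 / 0.0708 = $17,388.58

$17,388.58


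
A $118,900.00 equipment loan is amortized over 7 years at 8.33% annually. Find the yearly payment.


Formula: PMT = PV * r / (1 - (1+r)^(-n))
Denominator: 1 - (1 + 0.0833)^(-7) = 0.428839
Numerator: $118,900.00 * 0.0833 = 9904.37
PMT = 9904.37 / 0.428839 = $23,095.80

$23,095.80


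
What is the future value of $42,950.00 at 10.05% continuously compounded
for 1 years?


Formula: FV = P * e^(r*t)
Exponent: r*t = 0.1005 * 1 = 0.1005
e^(0.1005) = 1.105724
FV = $42,950.00 * 1.105724 = $47,490.83

$47,490.83


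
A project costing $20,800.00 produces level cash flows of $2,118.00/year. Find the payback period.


Formula: Payback = investment / annual cash flow
Substituting: Payback = $20,800.00 / $2,118.00
Payback = 9.8206 years

9.8206 years


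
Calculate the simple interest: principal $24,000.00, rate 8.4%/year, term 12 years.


Formula: I = P * r * t
Substituting: I = $24,000.00 * 0.084 * 12
Step: I = $24,000.00 * 1.008
I = $24,192.00

$24,192.00


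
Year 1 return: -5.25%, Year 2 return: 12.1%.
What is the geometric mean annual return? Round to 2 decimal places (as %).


Formula: Geometric mean = ((1+r1)*(1+r2))^(1/2) - 1
Product: (1 + -0.0525) * (1 + 0.121) = 0.9475 * 1.121 = 1.062148
Square root: 1.062148^0.5 = 1.030605
Geometric mean = 1.030605 - 1 = 0.030605
As percentage: 3.06%

3.06%


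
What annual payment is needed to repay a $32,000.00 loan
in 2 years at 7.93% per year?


Formula: PMT = PV * r / (1 - (1+r)^(-n))
Denominator: 1 - (1 + 0.0793)^(-2) = 0.141549
Numerator: $32,000.00 * 0.0793 = 2537.6
PMT = 2537.6 / 0.141549 = $17,927.39

$17,927.39


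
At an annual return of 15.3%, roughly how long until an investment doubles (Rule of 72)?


Formula: Years ≈ 72 / r
Substituting: Years ≈ 72 / 15.3
Years ≈ 4.7

4.7 years


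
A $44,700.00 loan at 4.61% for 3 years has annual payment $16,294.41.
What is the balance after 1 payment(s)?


Formula: Balance = PV*(1+r)^k - PMT*((1+r)^k - 1)/r
Growth: (1 + 0.0461)^1 = 1.0461
Accumulated factor: ((1+r)^k - 1)/r = 1.0
Balance = $44,700.00 * 1.0461 - $16,294.41 * 1.0
Balance = $30,466.26

$30,466.26


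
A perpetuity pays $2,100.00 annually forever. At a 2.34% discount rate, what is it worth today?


Formula: PV = C / r
Substituting: PV = $2,100.00 / 0.0234
PV = $89,743.59

$89,743.59


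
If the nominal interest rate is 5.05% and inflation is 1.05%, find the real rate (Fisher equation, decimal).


Formula: (1 + r_real) = (1 + r_nom) / (1 + inflation)
Substituting: (1 + r_real) = 1.0505 / 1.0105
(1 + r_real) = 1.039584
r_real = 1.039584 - 1 = 0.039584

0.039584


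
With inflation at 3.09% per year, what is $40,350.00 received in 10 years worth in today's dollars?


Formula: Real value = nominal / (1 + inflation)^years
Price level: (1 + 0.0309)^10 = 1.355706
Real value = $40,350.00 / 1.355706 = $29,763.10

$29,763.10


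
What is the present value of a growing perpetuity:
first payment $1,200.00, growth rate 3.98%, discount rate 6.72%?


Formula: PV = C / (r - g)
Spread: r - g = 0.0672 - 0.0398 = 0.0274
Substituting: PV = $1,200.00 / 0.0274
PV = $43,795.62

$43,795.62


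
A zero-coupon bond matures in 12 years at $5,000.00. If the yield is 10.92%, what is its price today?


Formula: Price = FV / (1 + r)^n
Substituting: Price = $5,000.00 / (1 + 0.1092)^12
Discount factor: (1.1092)^12 = 3.468313
Price = $5,000.00 / 3.468313 = $1,441.62

$1,441.62


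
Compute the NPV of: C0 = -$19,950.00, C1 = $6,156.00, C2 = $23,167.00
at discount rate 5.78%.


Formula: NPV = C0 + C1/(1+r) + C2/(1+r)^2
Discount C1: $6,156.00 / (1 + 0.0578) = $5,819.63
Discount C2: $23,167.00 / (1 + 0.0578)^2 = $20,704.40
NPV = -$19,950.00 + $5,819.63 + $20,704.40 = $6,574.03

$6,574.03


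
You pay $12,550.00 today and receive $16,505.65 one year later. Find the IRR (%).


Formula: IRR = C1/C0 - 1
Substituting: IRR = $16,505.65 / $12,550.00 - 1
Ratio: 1.315191 - 1 = 0.315191
IRR = 31.5191%

31.5191%


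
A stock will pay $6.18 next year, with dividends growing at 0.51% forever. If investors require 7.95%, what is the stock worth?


Formula: P = D1 / (r - g)
Spread: r - g = 0.0795 - 0.0051 = 0.0744
Substituting: P = $6.18 / 0.0744
P = $83.06

$83.06


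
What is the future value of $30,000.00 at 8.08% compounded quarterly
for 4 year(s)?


Formula: FV = P * (1 + r/m)^(m*t)
Period rate: r/m = 0.0808 / 4 = 0.0202
Total periods: m*t = 4 * 4 = 16
Growth factor: (1 + 0.0202)^16 = 1.377099
FV = $30,000.00 * 1.377099 = $41,312.96

$41,312.96


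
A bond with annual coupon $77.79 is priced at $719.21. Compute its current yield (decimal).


Formula: Current yield = annual coupon / price
Substituting: CY = $77.79 / $719.21
CY = 0.10816

0.10816


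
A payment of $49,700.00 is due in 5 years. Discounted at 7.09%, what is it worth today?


Formula: PV = FV / (1 + r)^n
Substituting: PV = $49,700.00 / (1 + 0.0709)^5
Discount factor: (1.0709)^5 = 1.40846
PV = $49,700.00 / 1.40846 = $35,286.76

$35,286.76


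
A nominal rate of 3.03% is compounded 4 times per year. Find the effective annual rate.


Formula: EAR = (1 + r/m)^m - 1
Period rate: r/m = 0.0303 / 4 = 0.007575
Compounding: (1 + 0.007575)^4 = 1.030646
EAR = 1.030646 - 1 = 0.030646

0.030646


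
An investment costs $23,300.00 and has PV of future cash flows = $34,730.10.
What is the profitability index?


Formula: PI = PV(cash flows) / initial investment
Substituting: PI = $34,730.10 / $23,300.00
PI = 1.4906

1.4906


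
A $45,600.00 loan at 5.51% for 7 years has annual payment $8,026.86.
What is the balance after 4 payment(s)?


Formula: Balance = PV*(1+r)^k - PMT*((1+r)^k - 1)/r
Growth: (1 + 0.0551)^4 = 1.239294
Accumulated factor: ((1+r)^k - 1)/r = 4.342911
Balance = $45,600.00 * 1.239294 - $8,026.86 * 4.342911
Balance = $21,651.88

$21,651.88


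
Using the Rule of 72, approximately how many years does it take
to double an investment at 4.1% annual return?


Formula: Years ≈ 72 / r
Substituting: Years ≈ 72 / 4.1
Years ≈ 17.6

17.6 years


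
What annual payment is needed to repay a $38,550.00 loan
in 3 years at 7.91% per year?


Formula: PMT = PV * r / (1 - (1+r)^(-n))
Denominator: 1 - (1 + 0.0791)^(-3) = 0.20418
Numerator: $38,550.00 * 0.0791 = 3049.305
PMT = 3049.305 / 0.20418 = $14,934.41

$14,934.41


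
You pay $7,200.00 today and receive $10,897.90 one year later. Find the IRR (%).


Formula: IRR = C1/C0 - 1
Substituting: IRR = $10,897.90 / $7,200.00 - 1
Ratio: 1.513597 - 1 = 0.513597
IRR = 51.3597%

51.3597%


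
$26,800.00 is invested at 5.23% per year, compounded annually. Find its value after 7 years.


Formula: FV = P * (1 + r)^n
Substituting: FV = $26,800.00 * (1 + 0.0523)^7
Growth factor: (1.0523)^7 = 1.428818
FV = $26,800.00 * 1.428818 = $38,292.33

$38,292.33


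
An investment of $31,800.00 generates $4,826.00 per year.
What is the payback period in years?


Formula: Payback = investment / annual cash flow
Substituting: Payback = $31,800.00 / $4,826.00
Payback = 6.5893 years

6.5893 years


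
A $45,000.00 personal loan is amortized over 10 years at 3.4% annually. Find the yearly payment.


Formula: PMT = PV * r / (1 - (1+r)^(-n))
Denominator: 1 - (1 + 0.034)^(-10) = 0.284195
Numerator: $45,000.00 * 0.034 = 1530.0
PMT = 1530.0 / 0.284195 = $5,383.62

$5,383.62


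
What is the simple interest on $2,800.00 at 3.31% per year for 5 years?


Formula: I = P * r * t
Substituting: I = $2,800.00 * 0.0331 * 5
Step: I = $2,800.00 * 0.1655
I = $463.40

$463.40


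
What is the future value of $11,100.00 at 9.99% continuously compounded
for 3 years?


Formula: FV = P * e^(r*t)
Exponent: r*t = 0.0999 * 3 = 0.2997
e^(0.2997) = 1.349454
FV = $11,100.00 * 1.349454 = $14,978.94

$14,978.94


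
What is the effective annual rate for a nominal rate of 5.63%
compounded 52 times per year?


Formula: EAR = (1 + r/m)^m - 1
Period rate: r/m = 0.0563 / 52 = 0.001083
Compounding: (1 + 0.001083)^52 = 1.057883
EAR = 1.057883 - 1 = 0.057883

0.057883


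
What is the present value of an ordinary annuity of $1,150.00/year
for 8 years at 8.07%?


Formula: PV = PMT * (1 - (1+r)^(-n)) / r
Discount factor: (1 + 0.0807)^(-8) = 0.537476
Bracket: 1 - 0.537476 = 0.462524
PV = $1,150.00 * 0.462524 / 0.0807 = $6,591.12

$6,591.12


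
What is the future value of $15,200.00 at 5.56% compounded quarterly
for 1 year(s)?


Formula: FV = P * (1 + r/m)^(m*t)
Period rate: r/m = 0.0556 / 4 = 0.0139
Total periods: m*t = 4 * 1 = 4
Growth factor: (1 + 0.0139)^4 = 1.05677
FV = $15,200.00 * 1.05677 = $16,062.90

$16,062.90


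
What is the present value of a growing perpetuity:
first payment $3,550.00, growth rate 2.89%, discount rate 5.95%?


Formula: PV = C / (r - g)
Spread: r - g = 0.0595 - 0.0289 = 0.0306
Substituting: PV = $3,550.00 / 0.0306
PV = $116,013.07

$116,013.07


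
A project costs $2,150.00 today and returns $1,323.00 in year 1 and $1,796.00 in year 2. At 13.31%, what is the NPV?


Formula: NPV = C0 + C1/(1+r) + C2/(1+r)^2
Discount C1: $1,323.00 / (1 + 0.1331) = $1,167.59
Discount C2: $1,796.00 / (1 + 0.1331)^2 = $1,398.85
NPV = -$2,150.00 + $1,167.59 + $1,398.85 = $416.44

$416.44


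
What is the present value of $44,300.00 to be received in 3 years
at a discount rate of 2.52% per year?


Formula: PV = FV / (1 + r)^n
Substituting: PV = $44,300.00 / (1 + 0.0252)^3
Discount factor: (1.0252)^3 = 1.077521
PV = $44,300.00 / 1.077521 = $41,112.88

$41,112.88


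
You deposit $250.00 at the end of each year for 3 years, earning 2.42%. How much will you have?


Formula: FV = PMT * ((1+r)^n - 1) / r
Growth factor: (1 + 0.0242)^3 = 1.074371
Numerator: 1.074371 - 1 = 0.074371
FV = $250.00 * 0.074371 / 0.0242 = $768.30

$768.30


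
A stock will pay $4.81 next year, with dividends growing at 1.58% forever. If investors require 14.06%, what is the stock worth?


Formula: P = D1 / (r - g)
Spread: r - g = 0.1406 - 0.0158 = 0.1248
Substituting: P = $4.81 / 0.1248
P = $38.54

$38.54


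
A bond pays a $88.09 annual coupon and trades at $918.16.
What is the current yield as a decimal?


Formula: Current yield = annual coupon / price
Substituting: CY = $88.09 / $918.16
CY = 0.095942

0.095942


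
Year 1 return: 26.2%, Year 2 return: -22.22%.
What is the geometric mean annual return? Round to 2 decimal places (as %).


Formula: Geometric mean = ((1+r1)*(1+r2))^(1/2) - 1
Product: (1 + 0.262) * (1 + -0.2222) = 1.262 * 0.7778 = 0.981584
Square root: 0.981584^0.5 = 0.990749
Geometric mean = 0.990749 - 1 = -0.009251
As percentage: -0.93%

-0.93%


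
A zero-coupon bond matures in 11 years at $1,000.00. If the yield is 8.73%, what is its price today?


Formula: Price = FV / (1 + r)^n
Substituting: Price = $1,000.00 / (1 + 0.0873)^11
Discount factor: (1.0873)^11 = 2.51098
Price = $1,000.00 / 2.51098 = $398.25

$398.25


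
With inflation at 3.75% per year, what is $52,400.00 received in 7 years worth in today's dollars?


Formula: Real value = nominal / (1 + inflation)^years
Price level: (1 + 0.0375)^7 = 1.293948
Real value = $52,400.00 / 1.293948 = $40,496.23

$40,496.23


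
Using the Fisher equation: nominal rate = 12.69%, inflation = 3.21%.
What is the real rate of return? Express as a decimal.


Formula: (1 + r_real) = (1 + r_nom) / (1 + inflation)
Substituting: (1 + r_real) = 1.1269 / 1.0321
(1 + r_real) = 1.091852
r_real = 1.091852 - 1 = 0.091852

0.091852


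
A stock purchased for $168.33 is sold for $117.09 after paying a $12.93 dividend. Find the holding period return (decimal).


Formula: HPR = (P1 - P0 + D) / P0
Gain: $117.09 - $168.33 + $12.93 = -$38.31
HPR = -$38.31 / $168.33 = -0.2276

-0.2276


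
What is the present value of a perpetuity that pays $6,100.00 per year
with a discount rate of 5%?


Formula: PV = C / r
Substituting: PV = $6,100.00 / 0.05
PV = $122,000.00

$122,000.00


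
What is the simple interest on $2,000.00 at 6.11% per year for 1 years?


Formula: I = P * r * t
Substituting: I = $2,000.00 * 0.0611 * 1
Step: I = $2,000.00 * 0.0611
I = $122.20

$122.20


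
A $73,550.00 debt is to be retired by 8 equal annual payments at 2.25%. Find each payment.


Formula: PMT = PV * r / (1 - (1+r)^(-n))
Denominator: 1 - (1 + 0.0225)^(-8) = 0.163062
Numerator: $73,550.00 * 0.0225 = 1654.875
PMT = 1654.875 / 0.163062 = $10,148.77

$10,148.77


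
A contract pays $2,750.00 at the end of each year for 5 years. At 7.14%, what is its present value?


Formula: PV = PMT * (1 - (1+r)^(-n)) / r
Discount factor: (1 + 0.0714)^(-5) = 0.70834
Bracket: 1 - 0.70834 = 0.29166
PV = $2,750.00 * 0.29166 / 0.0714 = $11,233.40

$11,233.40


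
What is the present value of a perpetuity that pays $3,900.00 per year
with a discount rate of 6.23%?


Formula: PV = C / r
Substituting: PV = $3,900.00 / 0.0623
PV = $62,600.32

$62,600.32


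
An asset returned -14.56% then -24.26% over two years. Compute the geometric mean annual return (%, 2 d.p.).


Formula: Geometric mean = ((1+r1)*(1+r2))^(1/2) - 1
Product: (1 + -0.1456) * (1 + -0.2426) = 0.8544 * 0.7574 = 0.647123
Square root: 0.647123^0.5 = 0.804439
Geometric mean = 0.804439 - 1 = -0.195561
As percentage: -19.56%

-19.56%


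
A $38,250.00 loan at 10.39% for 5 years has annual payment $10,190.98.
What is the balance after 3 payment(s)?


Formula: Balance = PV*(1+r)^k - PMT*((1+r)^k - 1)/r
Growth: (1 + 0.1039)^3 = 1.345207
Accumulated factor: ((1+r)^k - 1)/r = 3.322495
Balance = $38,250.00 * 1.345207 - $10,190.98 * 3.322495
Balance = $17,594.70

$17,594.70


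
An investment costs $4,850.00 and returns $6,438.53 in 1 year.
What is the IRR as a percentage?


Formula: IRR = C1/C0 - 1
Substituting: IRR = $6,438.53 / $4,850.00 - 1
Ratio: 1.327532 - 1 = 0.327532
IRR = 32.7532%

32.7532%


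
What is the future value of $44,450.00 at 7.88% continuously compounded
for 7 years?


Formula: FV = P * e^(r*t)
Exponent: r*t = 0.0788 * 7 = 0.5516
e^(0.5516) = 1.736028
FV = $44,450.00 * 1.736028 = $77,166.46

$77,166.46


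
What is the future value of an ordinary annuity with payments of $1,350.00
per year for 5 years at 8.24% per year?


Formula: FV = PMT * ((1+r)^n - 1) / r
Growth factor: (1 + 0.0824)^5 = 1.485727
Numerator: 1.485727 - 1 = 0.485727
FV = $1,350.00 * 0.485727 / 0.0824 = $7,957.90

$7,957.90


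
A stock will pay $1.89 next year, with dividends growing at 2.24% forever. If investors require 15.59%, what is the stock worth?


Formula: P = D1 / (r - g)
Spread: r - g = 0.1559 - 0.0224 = 0.1335
Substituting: P = $1.89 / 0.1335
P = $14.16

$14.16


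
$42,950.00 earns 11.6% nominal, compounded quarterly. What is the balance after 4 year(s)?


Formula: FV = P * (1 + r/m)^(m*t)
Period rate: r/m = 0.116 / 4 = 0.029
Total periods: m*t = 4 * 4 = 16
Growth factor: (1 + 0.029)^16 = 1.57996
FV = $42,950.00 * 1.57996 = $67,859.27

$67,859.27


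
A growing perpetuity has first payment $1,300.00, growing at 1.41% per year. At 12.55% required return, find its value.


Formula: PV = C / (r - g)
Spread: r - g = 0.1255 - 0.0141 = 0.1114
Substituting: PV = $1,300.00 / 0.1114
PV = $11,669.66

$11,669.66


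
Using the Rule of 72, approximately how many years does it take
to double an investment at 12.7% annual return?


Formula: Years ≈ 72 / r
Substituting: Years ≈ 72 / 12.7
Years ≈ 5.7

5.7 years


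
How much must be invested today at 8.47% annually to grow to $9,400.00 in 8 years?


Formula: PV = FV / (1 + r)^n
Substituting: PV = $9,400.00 / (1 + 0.0847)^8
Discount factor: (1.0847)^8 = 1.91636
PV = $9,400.00 / 1.91636 = $4,905.13

$4,905.13


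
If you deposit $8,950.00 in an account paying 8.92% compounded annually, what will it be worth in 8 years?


Formula: FV = P * (1 + r)^n
Substituting: FV = $8,950.00 * (1 + 0.0892)^8
Growth factor: (1.0892)^8 = 1.980893
FV = $8,950.00 * 1.980893 = $17,728.99

$17,728.99


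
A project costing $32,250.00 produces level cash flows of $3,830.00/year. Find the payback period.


Formula: Payback = investment / annual cash flow
Substituting: Payback = $32,250.00 / $3,830.00
Payback = 8.4204 years

8.4204 years


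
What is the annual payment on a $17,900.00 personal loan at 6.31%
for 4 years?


Formula: PMT = PV * r / (1 - (1+r)^(-n))
Denominator: 1 - (1 + 0.0631)^(-4) = 0.217105
Numerator: $17,900.00 * 0.0631 = 1129.49
PMT = 1129.49 / 0.217105 = $5,202.51

$5,202.51


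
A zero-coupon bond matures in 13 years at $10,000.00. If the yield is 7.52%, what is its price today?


Formula: Price = FV / (1 + r)^n
Substituting: Price = $10,000.00 / (1 + 0.0752)^13
Discount factor: (1.0752)^13 = 2.566613
Price = $10,000.00 / 2.566613 = $3,896.19

$3,896.19


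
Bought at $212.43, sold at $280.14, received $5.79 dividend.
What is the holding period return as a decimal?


Formula: HPR = (P1 - P0 + D) / P0
Gain: $280.14 - $212.43 + $5.79 = $73.50
HPR = $73.50 / $212.43 = 0.346

0.346


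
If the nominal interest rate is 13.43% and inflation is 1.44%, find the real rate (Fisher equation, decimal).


Formula: (1 + r_real) = (1 + r_nom) / (1 + inflation)
Substituting: (1 + r_real) = 1.1343 / 1.0144
(1 + r_real) = 1.118198
r_real = 1.118198 - 1 = 0.118198

0.118198


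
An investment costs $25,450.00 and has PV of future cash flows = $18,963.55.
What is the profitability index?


Formula: PI = PV(cash flows) / initial investment
Substituting: PI = $18,963.55 / $25,450.00
PI = 0.7451

0.7451


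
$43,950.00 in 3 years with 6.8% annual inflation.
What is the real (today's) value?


Formula: Real value = nominal / (1 + inflation)^years
Price level: (1 + 0.068)^3 = 1.218186
Real value = $43,950.00 / 1.218186 = $36,078.22

$36,078.22


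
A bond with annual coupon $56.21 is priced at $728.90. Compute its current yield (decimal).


Formula: Current yield = annual coupon / price
Substituting: CY = $56.21 / $728.90
CY = 0.077116

0.077116


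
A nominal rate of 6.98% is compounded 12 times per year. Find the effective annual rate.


Formula: EAR = (1 + r/m)^m - 1
Period rate: r/m = 0.0698 / 12 = 0.005817
Compounding: (1 + 0.005817)^12 = 1.072077
EAR = 1.072077 - 1 = 0.072077

0.072077


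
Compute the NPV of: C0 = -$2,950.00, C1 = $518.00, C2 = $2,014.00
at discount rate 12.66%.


Formula: NPV = C0 + C1/(1+r) + C2/(1+r)^2
Discount C1: $518.00 / (1 + 0.1266) = $459.79
Discount C2: $2,014.00 / (1 + 0.1266)^2 = $1,586.79
NPV = -$2,950.00 + $459.79 + $1,586.79 = -$903.42

-$903.42


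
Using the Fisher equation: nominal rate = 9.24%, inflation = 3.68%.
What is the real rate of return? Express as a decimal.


Formula: (1 + r_real) = (1 + r_nom) / (1 + inflation)
Substituting: (1 + r_real) = 1.0924 / 1.0368
(1 + r_real) = 1.053627
r_real = 1.053627 - 1 = 0.053627

0.053627


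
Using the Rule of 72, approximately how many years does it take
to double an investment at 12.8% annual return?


Formula: Years ≈ 72 / r
Substituting: Years ≈ 72 / 12.8
Years ≈ 5.6

5.6 years


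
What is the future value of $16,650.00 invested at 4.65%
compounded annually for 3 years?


Formula: FV = P * (1 + r)^n
Substituting: FV = $16,650.00 * (1 + 0.0465)^3
Growth factor: (1.0465)^3 = 1.146087
FV = $16,650.00 * 1.146087 = $19,082.35

$19,082.35


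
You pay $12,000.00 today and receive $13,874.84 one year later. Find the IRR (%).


Formula: IRR = C1/C0 - 1
Substituting: IRR = $13,874.84 / $12,000.00 - 1
Ratio: 1.156237 - 1 = 0.156237
IRR = 15.6237%

15.6237%


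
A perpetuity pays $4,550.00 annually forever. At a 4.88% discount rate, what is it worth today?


Formula: PV = C / r
Substituting: PV = $4,550.00 / 0.0488
PV = $93,237.70

$93,237.70


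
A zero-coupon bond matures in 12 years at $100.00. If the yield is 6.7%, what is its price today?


Formula: Price = FV / (1 + r)^n
Substituting: Price = $100.00 / (1 + 0.067)^12
Discount factor: (1.067)^12 = 2.177575
Price = $100.00 / 2.177575 = $45.92

$45.92
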